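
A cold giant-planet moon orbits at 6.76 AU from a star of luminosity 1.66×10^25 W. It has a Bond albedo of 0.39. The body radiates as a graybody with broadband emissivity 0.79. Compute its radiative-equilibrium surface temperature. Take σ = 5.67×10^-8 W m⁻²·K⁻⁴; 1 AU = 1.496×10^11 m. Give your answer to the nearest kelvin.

d = 6.76 × 1.496×10^11 m = 1.011×10^12 m.
Spreading L over a sphere of radius d: S = 1.66×10^25/(4π·1.01×10^12²) = 1.292 W m⁻².
Absorbed flux (global mean): S(1−α)/4 = 1.292·0.61/4 = 0.1970 W m⁻².
Equating to εσT⁴ with ε = 0.79: T = (0.1970/0.79σ)^(1/4) = 45.79 K.

46 K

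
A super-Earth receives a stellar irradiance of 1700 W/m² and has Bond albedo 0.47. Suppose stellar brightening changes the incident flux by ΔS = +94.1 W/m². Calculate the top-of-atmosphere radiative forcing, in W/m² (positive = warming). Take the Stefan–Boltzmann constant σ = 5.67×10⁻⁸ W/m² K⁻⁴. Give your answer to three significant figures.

ΔF = Δ[S(1−α)]/4 = (1−0.47)·+94.1/4 = 12.47 W/m².

12.5 W/m²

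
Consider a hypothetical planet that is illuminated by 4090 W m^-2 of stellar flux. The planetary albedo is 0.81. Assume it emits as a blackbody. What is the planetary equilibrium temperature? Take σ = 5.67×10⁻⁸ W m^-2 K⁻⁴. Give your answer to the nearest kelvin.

The planet absorbs (1−α)S over its disc πR² and re-emits over 4πR², so the mean absorbed flux is (1−0.81)·4090/4 = 194.3 W m^-2.
Set σT⁴ = 194.3 → T = (194.3/σ)^(1/4) = 241.9 K.

242 K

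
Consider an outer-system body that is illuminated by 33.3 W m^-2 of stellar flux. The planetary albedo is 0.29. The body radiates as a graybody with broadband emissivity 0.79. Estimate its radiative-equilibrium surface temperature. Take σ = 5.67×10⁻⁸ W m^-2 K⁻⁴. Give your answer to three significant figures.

107 K

Absorbed flux (global mean): S(1−α)/4 = 33.30·0.71/4 = 5.911 W m^-2.
Radiative balance εσT⁴ = 5.911 gives T = [5.911/(0.79·σ)]^(1/4) = 107.2 K.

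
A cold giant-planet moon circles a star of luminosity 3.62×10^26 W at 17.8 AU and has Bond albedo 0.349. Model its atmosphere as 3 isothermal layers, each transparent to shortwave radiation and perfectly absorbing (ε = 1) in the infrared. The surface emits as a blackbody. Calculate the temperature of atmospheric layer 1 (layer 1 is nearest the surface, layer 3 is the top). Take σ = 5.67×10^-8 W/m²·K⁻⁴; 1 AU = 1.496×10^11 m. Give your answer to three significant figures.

76.9 K

d = 17.8 × 1.496×10^11 m = 2.663×10^12 m.
Flux at the orbit: S = L/(4πd²) = 3.62×10^26/(4π·(2.66×10^12)²) = 4.063 W/m².
Top-of-atmosphere balance: σT_e⁴ = S(1−α)/4 = 0.6612 W/m² → T_e = 58.44 K.
In the N-layer model, layer k (counted from the surface) has T_k = (N+1−k)^(1/4)·T_e.
T_1 = (3)^(1/4)·58.44 = 76.91 K.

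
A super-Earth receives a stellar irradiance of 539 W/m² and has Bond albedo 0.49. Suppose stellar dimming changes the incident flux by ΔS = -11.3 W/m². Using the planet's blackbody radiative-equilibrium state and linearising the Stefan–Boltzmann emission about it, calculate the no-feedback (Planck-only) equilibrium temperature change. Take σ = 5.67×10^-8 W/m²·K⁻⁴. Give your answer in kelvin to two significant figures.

Reference equilibrium: T_e = [S(1−α)/(4σ)]^(1/4) = 186.6 K.
ΔF = Δ[S(1−α)]/4 = (1−0.49)·-11.3/4 = -1.441 W/m².
The Planck feedback parameter is 4σT_e³ = 1.473 W/m²/K.
So ΔT₀ = -1.441/1.473 = -0.978 K.

-0.98 K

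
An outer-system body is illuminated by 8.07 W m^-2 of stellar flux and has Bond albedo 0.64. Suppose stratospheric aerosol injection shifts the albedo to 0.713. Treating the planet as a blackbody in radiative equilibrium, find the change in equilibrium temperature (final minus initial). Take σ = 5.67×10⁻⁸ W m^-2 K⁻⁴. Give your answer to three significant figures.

-3.30 K

Initial: T₁ = [S(1−0.64)/(4σ)]^(1/4) = 59.83 K.
After:  T₂ = [8.070·0.287/(4σ)]^(1/4) = 56.53 K.
ΔT = T₂ − T₁ = -3.295 K.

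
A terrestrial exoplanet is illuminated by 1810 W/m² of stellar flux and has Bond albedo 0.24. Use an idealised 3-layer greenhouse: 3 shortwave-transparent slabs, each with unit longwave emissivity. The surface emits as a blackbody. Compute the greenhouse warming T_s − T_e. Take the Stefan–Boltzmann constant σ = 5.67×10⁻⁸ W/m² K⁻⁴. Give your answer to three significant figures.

OLR = S(1−α)/4 = 343.9 W/m²; the top layer radiates at T_e = 279.1 K.
T_s = (N+1)^(1/4)·T_e = 394.7 K.
So the greenhouse effect raises the surface by 394.7 − 279.1 = 115.6 K.

116 kelvin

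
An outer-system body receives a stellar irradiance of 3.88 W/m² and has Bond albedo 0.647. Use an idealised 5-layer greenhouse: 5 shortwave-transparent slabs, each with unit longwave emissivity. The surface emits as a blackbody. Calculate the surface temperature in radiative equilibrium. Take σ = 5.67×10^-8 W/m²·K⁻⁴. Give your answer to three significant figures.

The effective emission temperature is T_e = [S(1−α)/(4σ)]^¼ = 49.57 K.
With N = 5 opaque layers, T_s = (N+1)^(1/4)·T_e = 6^(1/4)·49.57 = 77.59 K.

77.6 kelvin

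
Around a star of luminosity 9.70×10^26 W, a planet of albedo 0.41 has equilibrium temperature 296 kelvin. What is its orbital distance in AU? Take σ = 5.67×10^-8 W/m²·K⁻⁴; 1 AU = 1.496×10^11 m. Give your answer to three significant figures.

Required flux: S = 4σT⁴/(1−α) = 2951 W/m².
S = L/(4πd²) → d = √(L/4πS) = √(9.70×10^26/(4π·2951)) = 1.617×10^11 m = 1.081 AU.

1.08 AU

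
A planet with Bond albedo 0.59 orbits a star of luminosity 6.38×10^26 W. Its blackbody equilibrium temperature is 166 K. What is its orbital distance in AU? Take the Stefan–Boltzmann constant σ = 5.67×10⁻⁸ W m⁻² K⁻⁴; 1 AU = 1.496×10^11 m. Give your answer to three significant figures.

2.32 AU

The flux needed for this T is 4σT⁴/(1−0.59) = 420.0 W m⁻².
From L = 4πd²S, d = √(6.38×10^26/(4π·420.0)) = 3.477×10^11 m = 2.324 AU.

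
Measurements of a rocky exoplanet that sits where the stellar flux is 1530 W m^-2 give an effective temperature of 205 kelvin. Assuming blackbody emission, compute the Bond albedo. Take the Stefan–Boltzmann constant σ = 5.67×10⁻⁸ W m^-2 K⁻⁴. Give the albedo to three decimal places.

Energy balance: S(1−α)/4 = σT⁴, so 1−α = 4σT⁴/S.
4σT⁴ = 4·5.67×10⁻⁸·(205)⁴ = 400.6 W m^-2.
Hence α = 1 − 400.6/1530 = 0.7382.

0.738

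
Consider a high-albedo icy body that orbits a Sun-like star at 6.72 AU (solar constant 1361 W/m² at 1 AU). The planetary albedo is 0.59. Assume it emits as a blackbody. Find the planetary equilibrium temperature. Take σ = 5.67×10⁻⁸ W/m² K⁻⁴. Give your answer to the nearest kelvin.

86 kelvin

By the inverse-square law, S = 1361/6.72² = 30.14 W/m².
Absorbed flux (global mean): S(1−α)/4 = 30.14·0.41/4 = 3.089 W/m².
Balancing against σT⁴: T = (3.089/5.67×10⁻⁸)^(1/4) = 85.91 K.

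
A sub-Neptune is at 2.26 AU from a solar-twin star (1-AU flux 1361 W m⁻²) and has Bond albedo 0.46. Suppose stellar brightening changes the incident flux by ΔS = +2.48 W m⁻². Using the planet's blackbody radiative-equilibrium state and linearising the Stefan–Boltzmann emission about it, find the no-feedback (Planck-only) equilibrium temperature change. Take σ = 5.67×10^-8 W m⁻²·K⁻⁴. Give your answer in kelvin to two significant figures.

0.37 K

By the inverse-square law, S = 1361/2.26² = 266.5 W m⁻².
Reference equilibrium: T_e = [S(1−α)/(4σ)]^(1/4) = 158.7 K.
ΔF = Δ[S(1−α)]/4 = (1−0.46)·+2.48/4 = 0.3348 W m⁻².
The Planck feedback parameter is 4σT_e³ = 0.9066 W m⁻²/K.
ΔT₀ = ΔF/λ_P = 0.3348/0.9066 = 0.369 K.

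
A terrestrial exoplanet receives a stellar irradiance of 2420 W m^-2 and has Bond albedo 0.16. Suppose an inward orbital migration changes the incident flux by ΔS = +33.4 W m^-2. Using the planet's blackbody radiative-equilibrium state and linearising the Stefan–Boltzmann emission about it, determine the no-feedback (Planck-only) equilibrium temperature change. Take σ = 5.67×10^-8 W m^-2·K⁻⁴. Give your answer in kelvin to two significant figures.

1.1 K

The baseline emission temperature is T_e = 307.7 K.
Only a fraction (1−α) is absorbed and it's spread over 4πR², so ΔF = (1−α)ΔS/4 = 7.014 W m^-2.
Linearising σT⁴ gives d(σT⁴)/dT = 4σT_e³ = 6.607 W m^-2 per K.
So ΔT₀ = 7.014/6.607 = 1.06 K.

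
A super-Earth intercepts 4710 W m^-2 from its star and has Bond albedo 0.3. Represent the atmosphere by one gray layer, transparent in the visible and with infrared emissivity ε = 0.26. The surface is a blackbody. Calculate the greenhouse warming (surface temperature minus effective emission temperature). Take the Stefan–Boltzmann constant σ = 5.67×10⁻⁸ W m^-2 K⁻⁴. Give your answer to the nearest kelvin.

12 K

At the top of the atmosphere, σT_e⁴ = S(1−α)/4 = 824.2 W m^-2, giving T_e = 347.2 K.
Surface balance with a leaky layer gives σT_s⁴ = σT_e⁴·2/(2−ε), so T_s = T_e·[2/(2−0.26)]^(1/4) = 359.5 K.
T_s − T_e = 359.5 − 347.2 = 12.30 K.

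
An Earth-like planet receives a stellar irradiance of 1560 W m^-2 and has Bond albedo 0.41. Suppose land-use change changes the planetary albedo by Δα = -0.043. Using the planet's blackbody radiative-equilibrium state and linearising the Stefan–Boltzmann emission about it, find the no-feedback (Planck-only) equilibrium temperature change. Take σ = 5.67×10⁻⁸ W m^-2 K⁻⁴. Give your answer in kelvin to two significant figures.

4.6 kelvin

The baseline emission temperature is T_e = 252.4 K.
The change in absorbed flux is Δ[S(1−α)/4] = −SΔα/4 = 16.77 W m^-2.
The Planck feedback parameter is 4σT_e³ = 3.647 W m^-2/K.
Hence the no-feedback warming is ΔF/(4σT_e³) = 4.60 K.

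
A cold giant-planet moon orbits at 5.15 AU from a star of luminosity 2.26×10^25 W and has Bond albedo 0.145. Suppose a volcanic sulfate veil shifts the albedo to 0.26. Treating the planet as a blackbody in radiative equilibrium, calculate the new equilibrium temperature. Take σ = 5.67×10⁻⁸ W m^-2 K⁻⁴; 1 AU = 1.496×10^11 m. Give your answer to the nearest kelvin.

Orbital distance: d = 5.15 AU = 7.704×10^11 m.
Flux at the orbit: S = L/(4πd²) = 2.26×10^25/(4π·(7.70×10^11)²) = 3.030 W m^-2.
T₂ = [S(1−α₂)/(4σ)]^(1/4) = [3.030·0.74/(4σ)]^(1/4) = 56.07 K.

56 K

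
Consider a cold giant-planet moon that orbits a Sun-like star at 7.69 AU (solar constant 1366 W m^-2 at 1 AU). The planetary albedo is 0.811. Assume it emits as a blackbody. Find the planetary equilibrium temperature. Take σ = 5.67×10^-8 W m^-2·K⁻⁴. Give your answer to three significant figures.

66.2 K

Irradiance scales as 1/d², so S = 1366 W m^-2 × (1/7.69)² = 23.10 W m^-2.
Absorbed flux (global mean): S(1−α)/4 = 23.10·0.189/4 = 1.091 W m^-2.
Balancing against σT⁴: T = (1.091/5.67×10⁻⁸)^(1/4) = 66.24 K.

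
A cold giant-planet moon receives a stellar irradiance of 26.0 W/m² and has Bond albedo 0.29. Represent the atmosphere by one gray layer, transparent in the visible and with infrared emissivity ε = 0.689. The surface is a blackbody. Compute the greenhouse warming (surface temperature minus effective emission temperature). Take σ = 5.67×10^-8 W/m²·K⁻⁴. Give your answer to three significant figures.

10.6 K

At the top of the atmosphere, σT_e⁴ = S(1−α)/4 = 4.615 W/m², giving T_e = 94.98 K.
The surface balance (absorbed SW + ε·downward IR = σT_s⁴) with T_a⁴ = T_s⁴/2 reduces to T_s = T_e·[2/(2−ε)]^¼ = 105.6 K.
Greenhouse warming: T_s − T_e = 10.58 K.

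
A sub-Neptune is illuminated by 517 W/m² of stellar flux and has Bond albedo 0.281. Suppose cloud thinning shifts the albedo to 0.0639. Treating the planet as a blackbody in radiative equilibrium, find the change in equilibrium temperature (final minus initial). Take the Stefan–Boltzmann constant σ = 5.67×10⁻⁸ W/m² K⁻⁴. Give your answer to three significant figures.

13.7 kelvin

Initial: T₁ = [S(1−0.281)/(4σ)]^(1/4) = 201.2 K.
Final:   T₂ = [S(1−0.0639)/(4σ)]^(1/4) = 214.9 K.
Change: 214.9 − 201.2 = 13.72 K.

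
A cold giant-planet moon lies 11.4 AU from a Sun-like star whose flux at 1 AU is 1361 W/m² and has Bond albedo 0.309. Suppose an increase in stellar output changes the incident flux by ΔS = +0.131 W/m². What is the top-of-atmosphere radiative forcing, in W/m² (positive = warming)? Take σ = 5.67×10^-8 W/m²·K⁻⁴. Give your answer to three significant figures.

0.0226 W/m²

Flux at the orbit: S = 1361/(11.4)² = 10.47 W/m².
ΔF = Δ[S(1−α)]/4 = (1−0.309)·+0.131/4 = 0.02263 W/m².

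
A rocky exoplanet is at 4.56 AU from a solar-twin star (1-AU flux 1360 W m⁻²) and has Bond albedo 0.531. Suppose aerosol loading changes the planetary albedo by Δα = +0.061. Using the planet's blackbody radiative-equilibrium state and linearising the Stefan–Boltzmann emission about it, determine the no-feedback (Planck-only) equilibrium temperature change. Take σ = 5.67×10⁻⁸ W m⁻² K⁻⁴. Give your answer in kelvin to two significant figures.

-3.5 kelvin

Irradiance scales as 1/d², so S = 1360 W m⁻² × (1/4.56)² = 65.40 W m⁻².
Reference equilibrium: T_e = [S(1−α)/(4σ)]^(1/4) = 107.8 K.
TOA radiative forcing: ΔF = −S·Δα/4 = −65.40·(+0.061)/4 = -0.9974 W m⁻².
Linearising σT⁴ gives d(σT⁴)/dT = 4σT_e³ = 0.2844 W m⁻² per K.
ΔT₀ = ΔF/λ_P = -0.9974/0.2844 = -3.51 K.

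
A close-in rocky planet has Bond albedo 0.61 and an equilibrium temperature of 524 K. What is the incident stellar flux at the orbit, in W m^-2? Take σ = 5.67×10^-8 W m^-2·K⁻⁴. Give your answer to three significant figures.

43800 W m^-2

Invert the energy balance for S: S = 4σT⁴/(1−α).
σT⁴ = 5.67×10⁻⁸·(524)⁴ = 4275 W m^-2.
So S = 4×4275/(1−0.61) = 43840 W m^-2.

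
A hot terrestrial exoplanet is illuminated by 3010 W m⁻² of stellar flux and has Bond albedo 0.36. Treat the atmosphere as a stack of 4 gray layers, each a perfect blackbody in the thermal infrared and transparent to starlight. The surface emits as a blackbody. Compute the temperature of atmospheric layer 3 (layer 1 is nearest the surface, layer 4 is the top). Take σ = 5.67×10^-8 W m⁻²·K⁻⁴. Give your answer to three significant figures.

361 K

Top-of-atmosphere balance: σT_e⁴ = S(1−α)/4 = 481.6 W m⁻² → T_e = 303.6 K.
In the N-layer model, layer k (counted from the surface) has T_k = (N+1−k)^(1/4)·T_e.
T_3 = (2)^(1/4)·303.6 = 361.0 K.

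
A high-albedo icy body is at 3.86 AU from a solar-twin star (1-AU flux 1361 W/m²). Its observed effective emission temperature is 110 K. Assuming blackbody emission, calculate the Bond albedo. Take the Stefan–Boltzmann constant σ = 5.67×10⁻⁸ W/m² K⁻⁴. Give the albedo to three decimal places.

By the inverse-square law, S = 1361/3.86² = 91.34 W/m².
Rearranging the radiative balance, α = 1 − 4σT⁴/S.
4σT⁴ = 4·5.67×10⁻⁸·(110)⁴ = 33.21 W/m².
Hence α = 1 − 33.21/91.34 = 0.6365.

0.636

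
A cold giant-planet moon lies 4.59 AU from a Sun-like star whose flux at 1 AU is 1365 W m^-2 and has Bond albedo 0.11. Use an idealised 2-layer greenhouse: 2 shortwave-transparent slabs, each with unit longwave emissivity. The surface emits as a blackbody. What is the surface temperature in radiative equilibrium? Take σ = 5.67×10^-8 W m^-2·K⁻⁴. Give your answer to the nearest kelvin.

166 K

Flux at the orbit: S = 1365/(4.59)² = 64.79 W m^-2.
Top-of-atmosphere balance: σT_e⁴ = S(1−α)/4 = 14.42 W m^-2 → T_e = 126.3 K.
For an N-layer opaque stack, T_s⁴ = (N+1)T_e⁴, hence T_s = (3)^(1/4)×126.3 K = 166.2 K.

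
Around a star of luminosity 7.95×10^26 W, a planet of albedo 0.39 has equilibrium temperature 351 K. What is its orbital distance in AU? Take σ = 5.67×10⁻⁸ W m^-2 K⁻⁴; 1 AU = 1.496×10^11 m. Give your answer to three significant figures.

Energy balance gives S = 4σT⁴/(1−α) = 5643 W m^-2.
From L = 4πd²S, d = √(7.95×10^26/(4π·5643)) = 1.059×10^11 m = 0.7077 AU.

0.708 AU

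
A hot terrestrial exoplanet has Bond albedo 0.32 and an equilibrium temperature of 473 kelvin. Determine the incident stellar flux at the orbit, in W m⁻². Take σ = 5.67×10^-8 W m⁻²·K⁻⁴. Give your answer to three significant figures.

From S(1−α)/4 = σT⁴: S = 4σT⁴/(1−α).
The emitted flux is σT⁴ = 2838 W m⁻².
So S = 4×2838/(1−0.32) = 16690 W m⁻².

16700 W m⁻²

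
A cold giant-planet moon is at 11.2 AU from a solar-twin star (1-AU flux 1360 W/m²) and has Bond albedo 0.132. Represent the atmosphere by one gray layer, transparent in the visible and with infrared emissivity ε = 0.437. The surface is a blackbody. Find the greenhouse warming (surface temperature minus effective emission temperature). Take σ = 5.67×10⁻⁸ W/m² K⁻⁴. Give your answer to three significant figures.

Irradiance scales as 1/d², so S = 1360 W/m² × (1/11.2)² = 10.84 W/m².
At the top of the atmosphere, σT_e⁴ = S(1−α)/4 = 2.353 W/m², giving T_e = 80.26 K.
The surface balance (absorbed SW + ε·downward IR = σT_s⁴) with T_a⁴ = T_s⁴/2 reduces to T_s = T_e·[2/(2−ε)]^¼ = 85.36 K.
Greenhouse warming: T_s − T_e = 5.102 K.

5.10 kelvin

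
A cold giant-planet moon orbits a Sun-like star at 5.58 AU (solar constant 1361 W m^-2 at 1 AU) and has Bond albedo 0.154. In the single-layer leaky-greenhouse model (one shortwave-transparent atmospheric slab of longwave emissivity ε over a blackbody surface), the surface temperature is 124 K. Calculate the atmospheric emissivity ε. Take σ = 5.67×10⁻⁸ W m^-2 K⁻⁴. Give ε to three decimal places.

Flux at the orbit: S = 1361/(5.58)² = 43.71 W m^-2.
First, T_e = [43.71·(1−0.154)/(4σ)]^(1/4) = 113.0 K.
Since (2−ε)/2 = (T_e/T_s)⁴ = 0.6897, ε = 0.6207.

0.621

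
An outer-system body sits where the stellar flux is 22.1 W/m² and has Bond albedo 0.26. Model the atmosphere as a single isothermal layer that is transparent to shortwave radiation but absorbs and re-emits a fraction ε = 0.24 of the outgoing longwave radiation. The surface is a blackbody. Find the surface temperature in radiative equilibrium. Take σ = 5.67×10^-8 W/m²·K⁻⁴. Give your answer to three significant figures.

The planet radiates to space at T_e = [S(1−α)/(4σ)]^(1/4) = 92.15 K.
The surface balance (absorbed SW + ε·downward IR = σT_s⁴) with T_a⁴ = T_s⁴/2 reduces to T_s = T_e·[2/(2−ε)]^¼ = 95.14 K.

95.1 K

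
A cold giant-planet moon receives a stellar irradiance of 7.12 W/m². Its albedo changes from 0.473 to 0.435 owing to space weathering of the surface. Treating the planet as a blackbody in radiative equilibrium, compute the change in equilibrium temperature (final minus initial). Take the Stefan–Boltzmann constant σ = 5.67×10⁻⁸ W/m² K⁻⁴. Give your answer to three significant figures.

Before: T₁ = [7.120·0.527/(4σ)]^(1/4) = 63.78 K.
After:  T₂ = [7.120·0.565/(4σ)]^(1/4) = 64.90 K.
Change: 64.90 − 63.78 = 1.120 K.

1.12 kelvin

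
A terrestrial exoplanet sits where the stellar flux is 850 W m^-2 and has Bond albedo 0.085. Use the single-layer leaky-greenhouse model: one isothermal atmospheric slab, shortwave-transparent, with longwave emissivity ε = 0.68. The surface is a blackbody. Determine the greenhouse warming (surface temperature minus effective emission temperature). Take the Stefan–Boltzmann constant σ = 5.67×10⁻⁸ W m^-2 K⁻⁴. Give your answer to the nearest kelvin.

The planet radiates to space at T_e = [S(1−α)/(4σ)]^(1/4) = 242.0 K.
For a single slab of emissivity ε, T_s⁴ = 2T_e⁴/(2−ε); thus T_s = 242.0·(1.515)^(1/4) = 268.5 K.
Greenhouse warming: T_s − T_e = 26.49 K.

26 K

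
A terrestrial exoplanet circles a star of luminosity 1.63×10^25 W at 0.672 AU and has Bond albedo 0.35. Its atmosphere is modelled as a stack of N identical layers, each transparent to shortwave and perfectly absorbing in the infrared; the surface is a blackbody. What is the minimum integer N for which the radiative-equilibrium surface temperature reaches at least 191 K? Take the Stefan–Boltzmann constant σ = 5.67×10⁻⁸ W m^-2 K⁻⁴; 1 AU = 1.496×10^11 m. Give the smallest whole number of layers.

d = 0.672 × 1.496×10^11 m = 1.005×10^11 m.
Spreading L over a sphere of radius d: S = 1.63×10^25/(4π·1.01×10^11²) = 128.3 W m^-2.
The effective emission temperature is T_e = [S(1−α)/(4σ)]^¼ = 138.5 K.
Need (N+1)T_e⁴ ≥ T_s⁴, i.e. N+1 ≥ (191/138.5)⁴ = 3.618.
The minimum whole number is N = 3.

3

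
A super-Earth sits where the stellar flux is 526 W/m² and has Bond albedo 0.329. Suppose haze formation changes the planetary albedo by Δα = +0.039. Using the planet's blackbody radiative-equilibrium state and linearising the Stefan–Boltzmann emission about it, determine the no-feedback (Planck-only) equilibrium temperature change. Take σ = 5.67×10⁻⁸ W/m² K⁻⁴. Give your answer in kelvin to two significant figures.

-2.9 K

Unperturbed T_e = [526.0·(1−0.329)/(4σ)]^¼ = 198.6 K.
ΔF = −(S/4)Δα = −(526.0/4)×(+0.039) = -5.128 W/m².
Planck response: λ_P = 4σT_e³ = 4·5.67×10⁻⁸·(198.6)³ = 1.777 W/m²/K.
ΔT₀ = ΔF/λ_P = -5.128/1.777 = -2.89 K.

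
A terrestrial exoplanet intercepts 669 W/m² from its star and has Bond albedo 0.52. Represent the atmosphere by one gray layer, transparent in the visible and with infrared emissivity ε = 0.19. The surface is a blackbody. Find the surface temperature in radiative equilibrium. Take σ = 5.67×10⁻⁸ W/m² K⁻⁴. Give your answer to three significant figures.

199 K

At the top of the atmosphere, σT_e⁴ = S(1−α)/4 = 80.28 W/m², giving T_e = 194.0 K.
Surface balance with a leaky layer gives σT_s⁴ = σT_e⁴·2/(2−ε), so T_s = T_e·[2/(2−0.19)]^(1/4) = 198.9 K.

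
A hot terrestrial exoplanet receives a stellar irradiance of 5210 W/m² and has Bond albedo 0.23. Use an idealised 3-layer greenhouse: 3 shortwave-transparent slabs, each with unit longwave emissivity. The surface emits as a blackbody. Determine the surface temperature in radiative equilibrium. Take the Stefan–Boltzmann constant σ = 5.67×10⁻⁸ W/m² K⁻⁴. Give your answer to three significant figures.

Top-of-atmosphere balance: σT_e⁴ = S(1−α)/4 = 1003 W/m² → T_e = 364.7 K.
With N = 3 opaque layers, T_s = (N+1)^(1/4)·T_e = 4^(1/4)·364.7 = 515.7 K.

516 K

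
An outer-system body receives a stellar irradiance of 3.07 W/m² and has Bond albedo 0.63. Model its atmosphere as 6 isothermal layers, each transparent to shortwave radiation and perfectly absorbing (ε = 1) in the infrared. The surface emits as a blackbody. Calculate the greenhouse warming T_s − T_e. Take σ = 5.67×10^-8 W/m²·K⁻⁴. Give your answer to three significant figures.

The effective emission temperature is T_e = [S(1−α)/(4σ)]^¼ = 47.31 K.
Surface: T_s = (7)^¼·T_e = 76.95 K.
So the greenhouse effect raises the surface by 76.95 − 47.31 = 29.64 K.

29.6 K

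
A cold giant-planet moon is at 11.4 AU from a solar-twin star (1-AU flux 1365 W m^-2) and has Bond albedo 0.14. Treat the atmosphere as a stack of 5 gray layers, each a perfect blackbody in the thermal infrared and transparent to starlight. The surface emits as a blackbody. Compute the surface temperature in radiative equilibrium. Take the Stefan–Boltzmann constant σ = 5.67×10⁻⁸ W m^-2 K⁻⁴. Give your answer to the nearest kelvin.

124 K

By the inverse-square law, S = 1365/11.4² = 10.50 W m^-2.
The effective emission temperature is T_e = [S(1−α)/(4σ)]^¼ = 79.44 K.
For an N-layer opaque stack, T_s⁴ = (N+1)T_e⁴, hence T_s = (6)^(1/4)×79.44 K = 124.3 K.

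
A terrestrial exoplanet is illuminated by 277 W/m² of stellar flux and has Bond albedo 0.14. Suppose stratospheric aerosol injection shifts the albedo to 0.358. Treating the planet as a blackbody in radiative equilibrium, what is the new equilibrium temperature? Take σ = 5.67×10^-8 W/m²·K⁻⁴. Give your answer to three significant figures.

167 K

T₂ = [S(1−α₂)/(4σ)]^(1/4) = [277.0·0.642/(4σ)]^(1/4) = 167.3 K.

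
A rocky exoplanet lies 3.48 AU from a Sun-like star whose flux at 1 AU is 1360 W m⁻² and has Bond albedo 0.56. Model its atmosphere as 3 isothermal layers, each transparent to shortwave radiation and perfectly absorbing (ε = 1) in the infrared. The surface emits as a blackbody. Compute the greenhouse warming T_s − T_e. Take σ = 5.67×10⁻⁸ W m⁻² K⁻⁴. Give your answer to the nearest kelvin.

Irradiance scales as 1/d², so S = 1360 W m⁻² × (1/3.48)² = 112.3 W m⁻².
Top-of-atmosphere balance: σT_e⁴ = S(1−α)/4 = 12.35 W m⁻² → T_e = 121.5 K.
Surface: T_s = (4)^¼·T_e = 171.8 K.
Warming: T_s − T_e = 50.32 K.

50 K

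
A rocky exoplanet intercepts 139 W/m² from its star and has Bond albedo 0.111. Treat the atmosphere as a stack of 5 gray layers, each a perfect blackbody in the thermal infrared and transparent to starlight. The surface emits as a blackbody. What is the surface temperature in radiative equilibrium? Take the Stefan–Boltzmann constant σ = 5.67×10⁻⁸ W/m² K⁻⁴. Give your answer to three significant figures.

239 K

Top-of-atmosphere balance: σT_e⁴ = S(1−α)/4 = 30.89 W/m² → T_e = 152.8 K.
For an N-layer opaque stack, T_s⁴ = (N+1)T_e⁴, hence T_s = (6)^(1/4)×152.8 K = 239.1 K.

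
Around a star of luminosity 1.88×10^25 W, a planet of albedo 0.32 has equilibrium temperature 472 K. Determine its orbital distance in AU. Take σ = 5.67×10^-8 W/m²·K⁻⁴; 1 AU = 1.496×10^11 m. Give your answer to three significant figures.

Required flux: S = 4σT⁴/(1−α) = 16550 W/m².
S = L/(4πd²) → d = √(L/4πS) = √(1.88×10^25/(4π·16550)) = 9.507×10^9 m = 0.06355 AU.

0.0635 AU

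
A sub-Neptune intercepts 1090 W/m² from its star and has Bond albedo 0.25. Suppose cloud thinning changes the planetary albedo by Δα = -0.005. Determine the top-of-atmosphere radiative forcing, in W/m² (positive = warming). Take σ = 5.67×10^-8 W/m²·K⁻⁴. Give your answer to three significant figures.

TOA radiative forcing: ΔF = −S·Δα/4 = −1090·(-0.005)/4 = 1.363 W/m².

1.36 W/m²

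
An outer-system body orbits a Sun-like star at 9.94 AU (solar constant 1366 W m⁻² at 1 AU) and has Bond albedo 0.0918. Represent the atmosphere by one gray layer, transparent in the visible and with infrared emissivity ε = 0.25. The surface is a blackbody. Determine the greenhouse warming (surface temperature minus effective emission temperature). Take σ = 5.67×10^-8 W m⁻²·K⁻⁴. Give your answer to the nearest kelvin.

3 K

By the inverse-square law, S = 1366/9.94² = 13.83 W m⁻².
Effective emission temperature (TOA balance): σT_e⁴ = S(1−α)/4 = 3.139 W m⁻² → T_e = 86.26 K.
For a single slab of emissivity ε, T_s⁴ = 2T_e⁴/(2−ε); thus T_s = 86.26·(1.143)^(1/4) = 89.19 K.
T_s − T_e = 89.19 − 86.26 = 2.928 K.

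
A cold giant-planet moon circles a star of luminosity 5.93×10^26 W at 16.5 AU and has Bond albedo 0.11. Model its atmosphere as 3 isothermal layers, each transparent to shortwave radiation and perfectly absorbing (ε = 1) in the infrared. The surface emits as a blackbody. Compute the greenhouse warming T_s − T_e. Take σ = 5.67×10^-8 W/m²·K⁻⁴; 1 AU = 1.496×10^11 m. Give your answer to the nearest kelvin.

31 K

d = 16.5 × 1.496×10^11 m = 2.468×10^12 m.
Spreading L over a sphere of radius d: S = 5.93×10^26/(4π·2.47×10^12²) = 7.745 W/m².
Top-of-atmosphere balance: σT_e⁴ = S(1−α)/4 = 1.723 W/m² → T_e = 74.25 K.
T_s = (N+1)^(1/4)·T_e = 105.0 K.
Warming: T_s − T_e = 30.75 K.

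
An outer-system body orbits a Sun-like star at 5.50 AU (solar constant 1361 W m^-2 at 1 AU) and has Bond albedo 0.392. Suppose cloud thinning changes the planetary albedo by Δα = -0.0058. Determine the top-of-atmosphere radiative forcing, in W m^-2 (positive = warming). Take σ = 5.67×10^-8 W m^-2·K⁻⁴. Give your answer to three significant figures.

Flux at the orbit: S = 1361/(5.50)² = 44.99 W m^-2.
TOA radiative forcing: ΔF = −S·Δα/4 = −44.99·(-0.0058)/4 = 0.06524 W m^-2.

0.0652 W m^-2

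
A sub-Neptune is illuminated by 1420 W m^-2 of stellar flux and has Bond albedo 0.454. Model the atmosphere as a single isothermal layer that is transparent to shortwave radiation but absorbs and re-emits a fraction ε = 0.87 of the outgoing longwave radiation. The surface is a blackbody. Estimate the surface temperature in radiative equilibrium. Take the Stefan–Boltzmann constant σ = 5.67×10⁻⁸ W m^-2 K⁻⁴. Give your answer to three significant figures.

279 K

Effective emission temperature (TOA balance): σT_e⁴ = S(1−α)/4 = 193.8 W m^-2 → T_e = 241.8 K.
The surface balance (absorbed SW + ε·downward IR = σT_s⁴) with T_a⁴ = T_s⁴/2 reduces to T_s = T_e·[2/(2−ε)]^¼ = 278.9 K.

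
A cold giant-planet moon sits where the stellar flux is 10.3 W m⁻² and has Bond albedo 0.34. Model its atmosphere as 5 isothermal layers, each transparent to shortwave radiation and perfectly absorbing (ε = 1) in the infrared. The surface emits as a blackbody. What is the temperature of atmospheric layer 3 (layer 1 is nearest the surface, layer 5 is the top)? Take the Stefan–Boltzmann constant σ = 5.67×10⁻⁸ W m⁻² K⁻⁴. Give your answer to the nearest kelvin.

The effective emission temperature is T_e = [S(1−α)/(4σ)]^¼ = 73.99 K.
In the N-layer model, layer k (counted from the surface) has T_k = (N+1−k)^(1/4)·T_e.
With k = 3: T_3 = (5+1−3)^¼·73.99 K = 97.38 K.

97 K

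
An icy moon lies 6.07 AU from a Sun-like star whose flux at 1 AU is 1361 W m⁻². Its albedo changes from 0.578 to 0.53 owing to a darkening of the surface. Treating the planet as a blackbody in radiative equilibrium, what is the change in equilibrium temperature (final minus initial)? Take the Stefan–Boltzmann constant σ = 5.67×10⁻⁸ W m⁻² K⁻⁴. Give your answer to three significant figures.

2.49 kelvin

Irradiance scales as 1/d², so S = 1361 W m⁻² × (1/6.07)² = 36.94 W m⁻².
Before: T₁ = [36.94·0.422/(4σ)]^(1/4) = 91.05 K.
After:  T₂ = [36.94·0.47/(4σ)]^(1/4) = 93.54 K.
ΔT = T₂ − T₁ = 2.486 K.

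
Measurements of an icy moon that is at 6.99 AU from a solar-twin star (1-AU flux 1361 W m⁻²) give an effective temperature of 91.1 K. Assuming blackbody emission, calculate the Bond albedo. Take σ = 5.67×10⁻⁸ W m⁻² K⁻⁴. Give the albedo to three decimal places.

Flux at the orbit: S = 1361/(6.99)² = 27.86 W m⁻².
Energy balance: S(1−α)/4 = σT⁴, so 1−α = 4σT⁴/S.
σT⁴ = 3.905 W m⁻², so 4σT⁴ = 15.62 W m⁻².
1−α = 15.62/27.86 = 0.5608, so α = 0.4392.

0.439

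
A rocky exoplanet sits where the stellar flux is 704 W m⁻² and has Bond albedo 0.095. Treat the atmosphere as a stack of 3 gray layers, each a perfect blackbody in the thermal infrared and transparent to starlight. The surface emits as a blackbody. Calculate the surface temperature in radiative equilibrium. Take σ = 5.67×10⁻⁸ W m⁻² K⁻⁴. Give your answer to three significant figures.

The effective emission temperature is T_e = [S(1−α)/(4σ)]^¼ = 230.2 K.
For an N-layer opaque stack, T_s⁴ = (N+1)T_e⁴, hence T_s = (4)^(1/4)×230.2 K = 325.6 K.

326 K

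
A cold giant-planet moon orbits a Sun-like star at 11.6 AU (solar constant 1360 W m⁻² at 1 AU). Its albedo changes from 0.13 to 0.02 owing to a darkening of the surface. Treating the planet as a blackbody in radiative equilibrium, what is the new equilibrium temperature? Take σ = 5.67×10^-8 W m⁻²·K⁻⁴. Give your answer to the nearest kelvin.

Irradiance scales as 1/d², so S = 1360 W m⁻² × (1/11.6)² = 10.11 W m⁻².
New equilibrium: T₂ = [(1−0.02)·10.11/(4σ)]^(1/4) = 81.29 K.

81 K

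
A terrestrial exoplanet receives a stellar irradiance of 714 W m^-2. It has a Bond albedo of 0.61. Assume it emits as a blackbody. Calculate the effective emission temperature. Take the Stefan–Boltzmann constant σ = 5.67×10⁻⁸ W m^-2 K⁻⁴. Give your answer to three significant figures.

Absorbed flux (global mean): S(1−α)/4 = 714.0·0.39/4 = 69.62 W m^-2.
Balancing against σT⁴: T = (69.62/5.67×10⁻⁸)^(1/4) = 187.2 K.

187 kelvin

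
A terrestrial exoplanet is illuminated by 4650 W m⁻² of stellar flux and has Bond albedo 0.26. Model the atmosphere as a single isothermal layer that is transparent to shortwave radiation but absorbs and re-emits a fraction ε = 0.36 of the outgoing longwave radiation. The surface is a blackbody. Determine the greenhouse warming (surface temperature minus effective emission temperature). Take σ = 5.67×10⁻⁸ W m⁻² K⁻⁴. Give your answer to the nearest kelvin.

18 K

Effective emission temperature (TOA balance): σT_e⁴ = S(1−α)/4 = 860.2 W m⁻² → T_e = 351.0 K.
The surface balance (absorbed SW + ε·downward IR = σT_s⁴) with T_a⁴ = T_s⁴/2 reduces to T_s = T_e·[2/(2−ε)]^¼ = 368.8 K.
The atmosphere warms the surface by 17.85 K.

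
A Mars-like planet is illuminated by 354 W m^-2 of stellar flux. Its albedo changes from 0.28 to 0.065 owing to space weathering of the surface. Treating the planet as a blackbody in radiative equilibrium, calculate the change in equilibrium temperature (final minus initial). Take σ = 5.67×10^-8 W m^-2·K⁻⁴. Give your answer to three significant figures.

12.4 K

Initial: T₁ = [S(1−0.28)/(4σ)]^(1/4) = 183.1 K.
Final:   T₂ = [S(1−0.065)/(4σ)]^(1/4) = 195.5 K.
Change: 195.5 − 183.1 = 12.36 K.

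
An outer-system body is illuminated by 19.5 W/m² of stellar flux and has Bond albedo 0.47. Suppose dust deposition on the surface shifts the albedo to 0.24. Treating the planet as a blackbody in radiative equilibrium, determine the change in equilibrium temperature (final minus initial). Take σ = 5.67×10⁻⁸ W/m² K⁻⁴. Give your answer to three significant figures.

With α = 0.47, T₁ = 82.16 K.
Final:   T₂ = [S(1−0.24)/(4σ)]^(1/4) = 89.91 K.
Change: 89.91 − 82.16 = 7.747 K.

7.75 K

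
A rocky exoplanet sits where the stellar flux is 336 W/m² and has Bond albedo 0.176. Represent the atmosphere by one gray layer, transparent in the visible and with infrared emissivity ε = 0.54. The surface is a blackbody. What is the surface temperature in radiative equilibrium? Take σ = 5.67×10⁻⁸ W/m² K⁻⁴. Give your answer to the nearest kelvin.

The planet radiates to space at T_e = [S(1−α)/(4σ)]^(1/4) = 186.9 K.
For a single slab of emissivity ε, T_s⁴ = 2T_e⁴/(2−ε); thus T_s = 186.9·(1.37)^(1/4) = 202.2 K.

202 K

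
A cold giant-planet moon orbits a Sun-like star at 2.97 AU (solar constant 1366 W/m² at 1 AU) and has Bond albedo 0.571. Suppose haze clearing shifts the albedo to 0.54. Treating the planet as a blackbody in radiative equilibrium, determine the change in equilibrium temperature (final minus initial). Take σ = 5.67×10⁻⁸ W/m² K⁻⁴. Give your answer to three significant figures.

2.30 kelvin

By the inverse-square law, S = 1366/2.97² = 154.9 W/m².
Initial: T₁ = [S(1−0.571)/(4σ)]^(1/4) = 130.8 K.
With α = 0.54, T₂ = 133.1 K.
ΔT = T₂ − T₁ = 2.302 K.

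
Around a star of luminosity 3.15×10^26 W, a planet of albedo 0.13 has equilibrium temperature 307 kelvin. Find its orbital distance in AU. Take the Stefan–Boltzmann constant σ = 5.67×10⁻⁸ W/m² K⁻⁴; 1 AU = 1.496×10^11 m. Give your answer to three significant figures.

Required flux: S = 4σT⁴/(1−α) = 2316 W/m².
Then d = [L/(4πS)]^(1/2) = 1.040×10^11 m, i.e. 0.6955 AU.

0.695 AU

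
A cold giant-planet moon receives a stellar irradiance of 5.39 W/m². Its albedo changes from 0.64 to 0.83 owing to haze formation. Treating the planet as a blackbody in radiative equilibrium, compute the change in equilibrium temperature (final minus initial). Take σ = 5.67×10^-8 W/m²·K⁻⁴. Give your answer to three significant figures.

Initial: T₁ = [S(1−0.64)/(4σ)]^(1/4) = 54.08 K.
After:  T₂ = [5.390·0.17/(4σ)]^(1/4) = 44.83 K.
ΔT = T₂ − T₁ = -9.250 K.

-9.25 K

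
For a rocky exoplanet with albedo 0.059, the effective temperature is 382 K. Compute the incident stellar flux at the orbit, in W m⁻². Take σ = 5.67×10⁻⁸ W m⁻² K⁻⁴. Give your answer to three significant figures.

5130 W m⁻²

From S(1−α)/4 = σT⁴: S = 4σT⁴/(1−α).
σT⁴ = 5.67×10⁻⁸·(382)⁴ = 1207 W m⁻².
So S = 4×1207/(1−0.059) = 5132 W m⁻².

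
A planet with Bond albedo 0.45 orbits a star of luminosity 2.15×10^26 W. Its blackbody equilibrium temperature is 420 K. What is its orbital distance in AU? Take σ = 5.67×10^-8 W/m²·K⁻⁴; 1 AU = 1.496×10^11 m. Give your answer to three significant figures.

Required flux: S = 4σT⁴/(1−α) = 12830 W/m².
Then d = [L/(4πS)]^(1/2) = 3.652×10^10 m, i.e. 0.2441 AU.

0.244 AU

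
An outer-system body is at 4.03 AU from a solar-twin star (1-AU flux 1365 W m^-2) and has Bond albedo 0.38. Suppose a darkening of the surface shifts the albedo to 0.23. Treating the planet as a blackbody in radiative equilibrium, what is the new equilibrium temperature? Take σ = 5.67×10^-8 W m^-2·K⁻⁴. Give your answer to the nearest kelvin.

Flux at the orbit: S = 1365/(4.03)² = 84.05 W m^-2.
With the new albedo, S(1−α₂)/4 = 16.18 W m^-2, so T₂ = 130.0 K.

130 kelvin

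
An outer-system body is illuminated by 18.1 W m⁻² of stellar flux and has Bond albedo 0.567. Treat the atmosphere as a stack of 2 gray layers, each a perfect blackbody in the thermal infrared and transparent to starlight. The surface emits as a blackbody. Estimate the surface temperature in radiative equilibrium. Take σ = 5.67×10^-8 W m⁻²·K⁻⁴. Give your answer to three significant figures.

101 K

The effective emission temperature is T_e = [S(1−α)/(4σ)]^¼ = 76.67 K.
With N = 2 opaque layers, T_s = (N+1)^(1/4)·T_e = 3^(1/4)·76.67 = 100.9 K.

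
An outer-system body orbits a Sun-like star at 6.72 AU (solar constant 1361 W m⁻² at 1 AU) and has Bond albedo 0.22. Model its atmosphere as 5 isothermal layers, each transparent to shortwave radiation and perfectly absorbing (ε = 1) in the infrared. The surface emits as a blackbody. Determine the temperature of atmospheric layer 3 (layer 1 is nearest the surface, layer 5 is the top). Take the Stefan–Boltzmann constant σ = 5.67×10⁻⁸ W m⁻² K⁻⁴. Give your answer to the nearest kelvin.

133 kelvin

By the inverse-square law, S = 1361/6.72² = 30.14 W m⁻².
Top-of-atmosphere balance: σT_e⁴ = S(1−α)/4 = 5.877 W m⁻² → T_e = 100.9 K.
In the N-layer model, layer k (counted from the surface) has T_k = (N+1−k)^(1/4)·T_e.
T_3 = (3)^(1/4)·100.9 = 132.8 K.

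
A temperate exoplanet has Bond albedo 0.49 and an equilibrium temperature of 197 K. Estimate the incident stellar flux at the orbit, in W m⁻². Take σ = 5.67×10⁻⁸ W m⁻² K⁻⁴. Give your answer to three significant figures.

670 W m⁻²

From S(1−α)/4 = σT⁴: S = 4σT⁴/(1−α).
The emitted flux is σT⁴ = 85.40 W m⁻².
So S = 4×85.40/(1−0.49) = 669.8 W m⁻².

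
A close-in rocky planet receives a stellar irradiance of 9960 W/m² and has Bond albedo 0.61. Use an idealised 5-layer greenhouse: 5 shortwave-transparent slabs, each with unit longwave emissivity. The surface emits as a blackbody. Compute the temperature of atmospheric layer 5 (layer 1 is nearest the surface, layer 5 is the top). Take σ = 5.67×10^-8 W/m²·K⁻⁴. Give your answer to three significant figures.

362 kelvin

The effective emission temperature is T_e = [S(1−α)/(4σ)]^¼ = 361.8 K.
In the N-layer model, layer k (counted from the surface) has T_k = (N+1−k)^(1/4)·T_e.
T_5 = (1)^(1/4)·361.8 = 361.8 K.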